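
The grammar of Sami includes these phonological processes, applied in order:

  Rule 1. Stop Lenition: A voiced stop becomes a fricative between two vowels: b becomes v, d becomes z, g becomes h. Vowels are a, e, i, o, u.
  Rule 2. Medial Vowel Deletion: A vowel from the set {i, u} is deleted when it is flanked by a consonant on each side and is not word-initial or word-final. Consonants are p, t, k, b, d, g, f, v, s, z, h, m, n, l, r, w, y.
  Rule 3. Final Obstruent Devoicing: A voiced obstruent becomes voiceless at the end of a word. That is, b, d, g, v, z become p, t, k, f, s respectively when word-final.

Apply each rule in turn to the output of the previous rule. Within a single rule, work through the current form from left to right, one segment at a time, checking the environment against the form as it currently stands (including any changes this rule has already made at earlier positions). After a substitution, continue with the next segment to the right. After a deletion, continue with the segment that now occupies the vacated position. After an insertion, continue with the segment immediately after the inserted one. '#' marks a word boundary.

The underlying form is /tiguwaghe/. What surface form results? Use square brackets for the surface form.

[thwaghe]

Rule 1 Stop Lenition: [tiguwaghe] → [tihuwaghe]
Rule 2 Medial Vowel Deletion: [tihuwaghe] → [thwaghe]
Rule 3 Final Obstruent Devoicing: no change — [thwaghe]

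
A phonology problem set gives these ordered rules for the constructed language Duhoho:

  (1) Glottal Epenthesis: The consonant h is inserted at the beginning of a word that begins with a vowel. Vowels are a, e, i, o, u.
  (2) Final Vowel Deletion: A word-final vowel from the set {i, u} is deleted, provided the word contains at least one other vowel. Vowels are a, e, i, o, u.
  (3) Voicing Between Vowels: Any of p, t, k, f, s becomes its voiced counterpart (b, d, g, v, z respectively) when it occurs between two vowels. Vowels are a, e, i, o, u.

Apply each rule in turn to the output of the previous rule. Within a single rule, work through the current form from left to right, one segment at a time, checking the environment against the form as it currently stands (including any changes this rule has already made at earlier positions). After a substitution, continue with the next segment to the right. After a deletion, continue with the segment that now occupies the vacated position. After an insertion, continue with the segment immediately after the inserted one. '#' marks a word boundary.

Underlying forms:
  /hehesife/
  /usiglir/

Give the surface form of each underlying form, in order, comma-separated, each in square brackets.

[hehezive], [huziglir]

/hehesife/:
  (1) Glottal Epenthesis: no change — [hehesife]
  (2) Final Vowel Deletion: no change — [hehesife]
  (3) Voicing Between Vowels: [hehesife] → [hehezive]
/usiglir/:
  (1) Glottal Epenthesis: [usiglir] → [husiglir]
  (2) Final Vowel Deletion: no change — [husiglir]
  (3) Voicing Between Vowels: [husiglir] → [huziglir]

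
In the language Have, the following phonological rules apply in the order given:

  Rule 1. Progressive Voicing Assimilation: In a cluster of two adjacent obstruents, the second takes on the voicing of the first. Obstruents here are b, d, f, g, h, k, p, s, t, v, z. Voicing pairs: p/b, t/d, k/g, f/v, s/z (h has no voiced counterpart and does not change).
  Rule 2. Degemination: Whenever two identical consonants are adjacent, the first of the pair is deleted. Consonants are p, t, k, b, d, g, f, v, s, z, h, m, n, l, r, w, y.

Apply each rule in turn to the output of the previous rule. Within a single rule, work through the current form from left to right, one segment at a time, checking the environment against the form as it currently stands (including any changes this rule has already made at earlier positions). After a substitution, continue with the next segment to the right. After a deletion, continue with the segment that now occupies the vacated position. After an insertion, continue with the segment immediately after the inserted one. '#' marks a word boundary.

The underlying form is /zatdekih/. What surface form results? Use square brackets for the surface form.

Rule 1 Progressive Voicing Assimilation: [zatdekih] → [zattekih]
Rule 2 Degemination: [zattekih] → [zatekih]

[zatekih]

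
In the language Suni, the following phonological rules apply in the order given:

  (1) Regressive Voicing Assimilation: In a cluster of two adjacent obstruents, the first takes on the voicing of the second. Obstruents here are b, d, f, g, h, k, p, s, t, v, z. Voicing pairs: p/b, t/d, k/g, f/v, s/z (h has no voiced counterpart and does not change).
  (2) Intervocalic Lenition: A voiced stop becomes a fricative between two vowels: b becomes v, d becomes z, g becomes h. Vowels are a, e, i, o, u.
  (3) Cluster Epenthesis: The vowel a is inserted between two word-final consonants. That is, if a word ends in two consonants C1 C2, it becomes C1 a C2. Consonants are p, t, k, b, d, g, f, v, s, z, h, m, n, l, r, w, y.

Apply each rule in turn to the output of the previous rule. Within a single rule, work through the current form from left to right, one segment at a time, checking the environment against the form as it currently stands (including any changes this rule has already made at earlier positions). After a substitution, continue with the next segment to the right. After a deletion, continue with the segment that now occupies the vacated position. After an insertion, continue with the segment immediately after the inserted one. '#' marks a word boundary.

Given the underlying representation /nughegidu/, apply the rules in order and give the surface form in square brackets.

(1) Regressive Voicing Assimilation: [nughegidu] → [nukhegidu]
(2) Intervocalic Lenition: [nukhegidu] → [nukhehizu]
(3) Cluster Epenthesis: no change — [nukhehizu]

[nukhehizu]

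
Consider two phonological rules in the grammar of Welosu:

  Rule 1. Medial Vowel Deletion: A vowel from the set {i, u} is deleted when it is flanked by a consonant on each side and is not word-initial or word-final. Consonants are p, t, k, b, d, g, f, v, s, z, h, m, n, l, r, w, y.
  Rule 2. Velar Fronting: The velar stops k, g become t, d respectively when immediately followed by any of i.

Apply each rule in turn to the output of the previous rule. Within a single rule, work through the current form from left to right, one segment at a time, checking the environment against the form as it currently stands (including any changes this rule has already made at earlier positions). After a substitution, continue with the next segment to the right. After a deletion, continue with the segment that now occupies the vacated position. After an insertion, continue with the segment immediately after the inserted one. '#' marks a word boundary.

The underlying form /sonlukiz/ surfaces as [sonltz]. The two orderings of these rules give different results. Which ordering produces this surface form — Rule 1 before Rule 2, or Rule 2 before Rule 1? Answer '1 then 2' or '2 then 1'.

2 then 1

Order 1 then 2:
  1 Medial Vowel Deletion: [sonlukiz] → [sonlkz]
  2 Velar Fronting: no change — [sonlkz]
  result: [sonlkz]
Order 2 then 1:
  2 Velar Fronting: [sonlukiz] → [sonlutiz]
  1 Medial Vowel Deletion: [sonlutiz] → [sonltz]
  result: [sonltz]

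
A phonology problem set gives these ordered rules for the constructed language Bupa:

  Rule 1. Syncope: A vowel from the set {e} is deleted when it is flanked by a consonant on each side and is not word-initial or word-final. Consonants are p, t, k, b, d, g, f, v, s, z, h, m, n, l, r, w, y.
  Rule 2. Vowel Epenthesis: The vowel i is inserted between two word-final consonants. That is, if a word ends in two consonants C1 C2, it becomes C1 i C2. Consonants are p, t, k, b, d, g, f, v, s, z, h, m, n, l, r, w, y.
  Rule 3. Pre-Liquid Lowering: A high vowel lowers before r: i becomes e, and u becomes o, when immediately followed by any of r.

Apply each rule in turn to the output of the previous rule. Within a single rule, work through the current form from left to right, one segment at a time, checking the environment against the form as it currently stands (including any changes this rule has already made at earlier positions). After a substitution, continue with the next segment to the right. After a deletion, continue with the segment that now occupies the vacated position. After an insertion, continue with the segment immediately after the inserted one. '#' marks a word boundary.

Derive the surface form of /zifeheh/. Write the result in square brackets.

[zifhih]

Rule 1 Syncope: [zifeheh] → [zifhh]
Rule 2 Vowel Epenthesis: [zifhh] → [zifhih]
Rule 3 Pre-Liquid Lowering: no change — [zifhih]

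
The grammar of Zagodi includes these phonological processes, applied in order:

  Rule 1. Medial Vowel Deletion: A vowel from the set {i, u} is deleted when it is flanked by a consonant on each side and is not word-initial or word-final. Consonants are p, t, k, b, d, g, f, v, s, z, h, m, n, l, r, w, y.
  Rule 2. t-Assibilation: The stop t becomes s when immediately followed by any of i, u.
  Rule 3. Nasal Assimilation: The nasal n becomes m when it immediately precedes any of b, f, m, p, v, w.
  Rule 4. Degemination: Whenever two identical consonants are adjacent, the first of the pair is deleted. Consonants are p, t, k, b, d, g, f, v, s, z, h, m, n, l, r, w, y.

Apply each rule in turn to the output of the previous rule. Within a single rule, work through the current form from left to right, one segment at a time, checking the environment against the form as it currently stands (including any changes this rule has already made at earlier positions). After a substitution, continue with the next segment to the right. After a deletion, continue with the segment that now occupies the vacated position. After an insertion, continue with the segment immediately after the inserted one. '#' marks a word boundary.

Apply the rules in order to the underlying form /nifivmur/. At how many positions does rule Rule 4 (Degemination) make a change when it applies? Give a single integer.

Rule 1 Medial Vowel Deletion: [nifivmur] → [nfvmr]
Rule 2 t-Assibilation: no change — [nfvmr]
Rule 3 Nasal Assimilation: [nfvmr] → [mfvmr]
Rule 4 Degemination: no change — [mfvmr]
Rule Rule 4 changed 0 position(s).

0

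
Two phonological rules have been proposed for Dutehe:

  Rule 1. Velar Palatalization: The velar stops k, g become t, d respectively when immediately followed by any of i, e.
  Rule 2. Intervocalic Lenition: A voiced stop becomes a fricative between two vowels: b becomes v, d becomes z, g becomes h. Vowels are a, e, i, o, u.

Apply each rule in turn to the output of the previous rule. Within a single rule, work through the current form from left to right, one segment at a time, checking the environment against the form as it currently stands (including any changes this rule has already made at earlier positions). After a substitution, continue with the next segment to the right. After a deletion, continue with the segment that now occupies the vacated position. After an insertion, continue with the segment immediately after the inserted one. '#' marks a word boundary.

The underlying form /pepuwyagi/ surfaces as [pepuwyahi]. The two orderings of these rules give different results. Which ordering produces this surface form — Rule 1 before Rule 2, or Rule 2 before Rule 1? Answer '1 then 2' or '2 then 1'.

Order 1 then 2:
  1 Velar Palatalization: [pepuwyagi] → [pepuwyadi]
  2 Intervocalic Lenition: [pepuwyadi] → [pepuwyazi]
  result: [pepuwyazi]
Order 2 then 1:
  2 Intervocalic Lenition: [pepuwyagi] → [pepuwyahi]
  1 Velar Palatalization: no change — [pepuwyahi]
  result: [pepuwyahi]

2 then 1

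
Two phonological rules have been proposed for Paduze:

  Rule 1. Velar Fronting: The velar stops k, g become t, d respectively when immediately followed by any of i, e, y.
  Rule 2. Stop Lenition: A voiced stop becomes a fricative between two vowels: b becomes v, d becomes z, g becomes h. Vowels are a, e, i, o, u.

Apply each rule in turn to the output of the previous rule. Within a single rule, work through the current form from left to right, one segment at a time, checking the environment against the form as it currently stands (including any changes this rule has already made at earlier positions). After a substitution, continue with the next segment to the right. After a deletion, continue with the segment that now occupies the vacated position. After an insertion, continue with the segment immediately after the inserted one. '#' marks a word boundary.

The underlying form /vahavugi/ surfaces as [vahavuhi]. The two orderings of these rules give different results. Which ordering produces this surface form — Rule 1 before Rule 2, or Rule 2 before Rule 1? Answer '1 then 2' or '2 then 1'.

Order 1 then 2:
  1 Velar Fronting: [vahavugi] → [vahavudi]
  2 Stop Lenition: [vahavudi] → [vahavuzi]
  result: [vahavuzi]
Order 2 then 1:
  2 Stop Lenition: [vahavugi] → [vahavuhi]
  1 Velar Fronting: no change — [vahavuhi]
  result: [vahavuhi]

2 then 1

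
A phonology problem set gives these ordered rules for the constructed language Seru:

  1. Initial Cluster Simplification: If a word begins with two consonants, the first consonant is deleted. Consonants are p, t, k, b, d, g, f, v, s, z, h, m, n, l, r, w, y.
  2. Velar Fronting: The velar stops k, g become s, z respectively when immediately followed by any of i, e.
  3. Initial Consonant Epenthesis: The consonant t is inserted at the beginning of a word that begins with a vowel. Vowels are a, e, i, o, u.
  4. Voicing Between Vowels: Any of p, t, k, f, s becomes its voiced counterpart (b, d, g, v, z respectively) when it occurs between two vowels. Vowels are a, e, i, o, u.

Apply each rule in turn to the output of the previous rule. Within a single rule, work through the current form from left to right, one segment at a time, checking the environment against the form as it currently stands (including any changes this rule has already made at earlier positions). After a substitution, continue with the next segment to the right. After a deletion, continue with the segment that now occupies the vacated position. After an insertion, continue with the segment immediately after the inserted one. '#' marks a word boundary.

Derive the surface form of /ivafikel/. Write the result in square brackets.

1 Initial Cluster Simplification: no change — [ivafikel]
2 Velar Fronting: [ivafikel] → [ivafisel]
3 Initial Consonant Epenthesis: [ivafisel] → [tivafisel]
4 Voicing Between Vowels: [tivafisel] → [tivavizel]

[tivavizel]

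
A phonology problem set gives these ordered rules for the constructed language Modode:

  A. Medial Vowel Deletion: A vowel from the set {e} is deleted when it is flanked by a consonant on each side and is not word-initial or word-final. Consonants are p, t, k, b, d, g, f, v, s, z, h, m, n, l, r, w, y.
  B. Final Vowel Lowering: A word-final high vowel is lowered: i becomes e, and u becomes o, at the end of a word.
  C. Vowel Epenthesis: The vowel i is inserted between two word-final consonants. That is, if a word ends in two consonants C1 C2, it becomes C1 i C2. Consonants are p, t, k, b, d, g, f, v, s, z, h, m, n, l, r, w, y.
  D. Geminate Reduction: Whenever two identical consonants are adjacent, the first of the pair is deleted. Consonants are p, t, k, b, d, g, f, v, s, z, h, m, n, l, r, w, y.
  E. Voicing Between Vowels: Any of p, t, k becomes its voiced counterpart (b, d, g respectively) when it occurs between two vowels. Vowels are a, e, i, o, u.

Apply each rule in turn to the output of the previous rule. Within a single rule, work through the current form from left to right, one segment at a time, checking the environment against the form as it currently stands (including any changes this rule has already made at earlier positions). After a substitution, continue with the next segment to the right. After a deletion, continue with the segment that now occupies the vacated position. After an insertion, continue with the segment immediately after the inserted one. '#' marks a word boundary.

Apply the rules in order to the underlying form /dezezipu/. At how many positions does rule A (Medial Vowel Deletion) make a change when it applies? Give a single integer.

A Medial Vowel Deletion: [dezezipu] → [dzzipu]
B Final Vowel Lowering: [dzzipu] → [dzzipo]
C Vowel Epenthesis: no change — [dzzipo]
D Geminate Reduction: [dzzipo] → [dzipo]
E Voicing Between Vowels: [dzipo] → [dzibo]
Rule A changed 2 position(s).

2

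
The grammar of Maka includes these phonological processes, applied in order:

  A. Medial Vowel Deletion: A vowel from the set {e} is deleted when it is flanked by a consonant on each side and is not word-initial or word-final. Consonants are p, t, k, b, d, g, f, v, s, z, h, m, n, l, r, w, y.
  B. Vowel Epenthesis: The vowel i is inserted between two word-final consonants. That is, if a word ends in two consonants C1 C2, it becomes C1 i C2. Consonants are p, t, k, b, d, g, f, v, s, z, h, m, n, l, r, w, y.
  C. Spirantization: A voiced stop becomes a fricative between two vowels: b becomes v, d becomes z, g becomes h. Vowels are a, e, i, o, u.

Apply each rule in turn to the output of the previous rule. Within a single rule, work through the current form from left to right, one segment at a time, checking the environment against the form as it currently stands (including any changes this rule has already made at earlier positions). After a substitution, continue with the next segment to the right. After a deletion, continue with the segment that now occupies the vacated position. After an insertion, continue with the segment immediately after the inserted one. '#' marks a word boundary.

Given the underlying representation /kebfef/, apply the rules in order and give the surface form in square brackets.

[kbfif]

A Medial Vowel Deletion: [kebfef] → [kbff]
B Vowel Epenthesis: [kbff] → [kbfif]
C Spirantization: no change — [kbfif]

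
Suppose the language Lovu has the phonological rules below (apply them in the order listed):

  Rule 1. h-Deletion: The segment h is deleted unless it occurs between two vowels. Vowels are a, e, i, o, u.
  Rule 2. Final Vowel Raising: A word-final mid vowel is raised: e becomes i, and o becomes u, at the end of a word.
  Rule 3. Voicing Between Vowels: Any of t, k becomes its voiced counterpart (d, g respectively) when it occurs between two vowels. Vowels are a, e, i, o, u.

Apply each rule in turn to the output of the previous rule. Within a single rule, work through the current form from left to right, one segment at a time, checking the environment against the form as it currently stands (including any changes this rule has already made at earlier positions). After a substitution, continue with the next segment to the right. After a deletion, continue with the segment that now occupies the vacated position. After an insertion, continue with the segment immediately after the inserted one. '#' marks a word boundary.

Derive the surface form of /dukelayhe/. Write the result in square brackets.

Rule 1 h-Deletion: [dukelayhe] → [dukelaye]
Rule 2 Final Vowel Raising: [dukelaye] → [dukelayi]
Rule 3 Voicing Between Vowels: [dukelayi] → [dugelayi]

[dugelayi]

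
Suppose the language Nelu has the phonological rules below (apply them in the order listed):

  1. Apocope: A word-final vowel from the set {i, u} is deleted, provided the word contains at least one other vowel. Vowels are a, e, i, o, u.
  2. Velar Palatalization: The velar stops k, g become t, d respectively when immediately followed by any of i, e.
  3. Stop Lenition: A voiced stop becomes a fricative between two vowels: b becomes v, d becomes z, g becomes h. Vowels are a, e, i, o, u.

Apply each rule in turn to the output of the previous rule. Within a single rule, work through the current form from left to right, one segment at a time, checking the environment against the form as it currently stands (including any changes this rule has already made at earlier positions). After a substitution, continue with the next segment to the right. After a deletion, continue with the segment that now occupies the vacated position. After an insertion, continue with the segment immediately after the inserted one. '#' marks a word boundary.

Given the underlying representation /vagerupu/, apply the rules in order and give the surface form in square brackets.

[vazerup]

1 Apocope: [vagerupu] → [vagerup]
2 Velar Palatalization: [vagerup] → [vaderup]
3 Stop Lenition: [vaderup] → [vazerup]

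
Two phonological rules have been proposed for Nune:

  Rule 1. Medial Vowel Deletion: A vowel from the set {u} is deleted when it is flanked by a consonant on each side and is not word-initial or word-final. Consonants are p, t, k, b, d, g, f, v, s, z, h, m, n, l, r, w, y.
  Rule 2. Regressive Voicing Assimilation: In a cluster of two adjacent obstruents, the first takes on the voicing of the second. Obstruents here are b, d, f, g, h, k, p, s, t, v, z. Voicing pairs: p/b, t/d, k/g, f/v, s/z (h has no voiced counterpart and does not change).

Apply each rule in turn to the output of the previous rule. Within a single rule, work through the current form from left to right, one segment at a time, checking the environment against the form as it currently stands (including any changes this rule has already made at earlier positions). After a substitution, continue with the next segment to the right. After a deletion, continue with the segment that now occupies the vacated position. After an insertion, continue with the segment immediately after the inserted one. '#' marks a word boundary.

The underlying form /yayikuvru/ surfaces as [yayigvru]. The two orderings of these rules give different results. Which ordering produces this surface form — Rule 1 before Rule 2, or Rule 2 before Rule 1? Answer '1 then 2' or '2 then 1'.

1 then 2

Order 1 then 2:
  1 Medial Vowel Deletion: [yayikuvru] → [yayikvru]
  2 Regressive Voicing Assimilation: [yayikvru] → [yayigvru]
  result: [yayigvru]
Order 2 then 1:
  2 Regressive Voicing Assimilation: no change — [yayikuvru]
  1 Medial Vowel Deletion: [yayikuvru] → [yayikvru]
  result: [yayikvru]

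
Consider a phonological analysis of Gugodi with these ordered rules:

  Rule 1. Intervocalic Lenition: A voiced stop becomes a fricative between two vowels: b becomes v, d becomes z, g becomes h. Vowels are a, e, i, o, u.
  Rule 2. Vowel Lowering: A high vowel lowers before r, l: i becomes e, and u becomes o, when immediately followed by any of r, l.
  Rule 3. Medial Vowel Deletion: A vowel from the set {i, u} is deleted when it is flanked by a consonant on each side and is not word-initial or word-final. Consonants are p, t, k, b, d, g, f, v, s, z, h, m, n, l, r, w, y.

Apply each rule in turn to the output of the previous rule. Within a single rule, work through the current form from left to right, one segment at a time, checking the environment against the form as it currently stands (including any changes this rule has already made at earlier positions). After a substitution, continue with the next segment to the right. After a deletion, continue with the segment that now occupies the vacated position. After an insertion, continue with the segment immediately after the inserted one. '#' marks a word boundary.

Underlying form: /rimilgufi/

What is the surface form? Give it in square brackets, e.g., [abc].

[rmelgfi]

Rule 1 Intervocalic Lenition: no change — [rimilgufi]
Rule 2 Vowel Lowering: [rimilgufi] → [rimelgufi]
Rule 3 Medial Vowel Deletion: [rimelgufi] → [rmelgfi]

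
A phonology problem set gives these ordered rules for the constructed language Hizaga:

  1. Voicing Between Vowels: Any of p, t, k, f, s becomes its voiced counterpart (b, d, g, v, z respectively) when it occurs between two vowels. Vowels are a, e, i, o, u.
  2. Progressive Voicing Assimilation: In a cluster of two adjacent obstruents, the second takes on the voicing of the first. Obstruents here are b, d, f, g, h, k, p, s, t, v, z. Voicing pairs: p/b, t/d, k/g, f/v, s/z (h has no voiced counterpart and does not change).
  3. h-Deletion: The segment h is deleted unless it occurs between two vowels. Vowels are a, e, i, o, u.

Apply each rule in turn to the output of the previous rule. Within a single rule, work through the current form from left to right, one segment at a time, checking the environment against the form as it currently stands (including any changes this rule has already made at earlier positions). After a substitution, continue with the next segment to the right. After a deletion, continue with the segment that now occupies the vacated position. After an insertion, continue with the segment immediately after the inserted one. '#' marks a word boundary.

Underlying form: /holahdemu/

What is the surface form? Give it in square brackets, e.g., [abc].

[olatemu]

1 Voicing Between Vowels: no change — [holahdemu]
2 Progressive Voicing Assimilation: [holahdemu] → [holahtemu]
3 h-Deletion: [holahtemu] → [olatemu]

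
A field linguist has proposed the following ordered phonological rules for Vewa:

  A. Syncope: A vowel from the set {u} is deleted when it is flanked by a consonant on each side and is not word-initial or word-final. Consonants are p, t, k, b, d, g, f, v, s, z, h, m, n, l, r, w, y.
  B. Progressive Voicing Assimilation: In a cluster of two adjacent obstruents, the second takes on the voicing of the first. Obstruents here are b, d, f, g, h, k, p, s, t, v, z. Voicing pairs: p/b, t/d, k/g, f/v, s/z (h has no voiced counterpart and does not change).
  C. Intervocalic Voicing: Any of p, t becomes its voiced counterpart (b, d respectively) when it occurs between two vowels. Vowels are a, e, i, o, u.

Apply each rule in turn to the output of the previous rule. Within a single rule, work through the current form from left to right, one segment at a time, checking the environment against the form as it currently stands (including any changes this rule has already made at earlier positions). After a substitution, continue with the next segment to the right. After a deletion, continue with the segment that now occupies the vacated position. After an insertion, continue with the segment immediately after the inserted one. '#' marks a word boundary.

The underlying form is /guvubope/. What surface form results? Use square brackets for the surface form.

A Syncope: [guvubope] → [gvbope]
B Progressive Voicing Assimilation: no change — [gvbope]
C Intervocalic Voicing: [gvbope] → [gvbobe]

[gvbobe]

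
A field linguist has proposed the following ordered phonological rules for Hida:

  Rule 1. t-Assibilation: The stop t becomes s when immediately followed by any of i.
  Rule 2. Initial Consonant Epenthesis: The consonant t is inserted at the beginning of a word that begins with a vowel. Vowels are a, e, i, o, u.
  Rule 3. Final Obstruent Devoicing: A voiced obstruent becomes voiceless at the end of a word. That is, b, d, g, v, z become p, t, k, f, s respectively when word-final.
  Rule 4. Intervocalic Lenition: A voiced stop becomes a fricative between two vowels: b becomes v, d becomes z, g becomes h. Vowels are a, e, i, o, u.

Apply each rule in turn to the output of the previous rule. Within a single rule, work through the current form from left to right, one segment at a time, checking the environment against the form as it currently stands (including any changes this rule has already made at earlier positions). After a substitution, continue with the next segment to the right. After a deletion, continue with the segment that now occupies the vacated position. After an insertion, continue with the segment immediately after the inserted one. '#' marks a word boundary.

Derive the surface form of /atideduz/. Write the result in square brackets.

Rule 1 t-Assibilation: [atideduz] → [asideduz]
Rule 2 Initial Consonant Epenthesis: [asideduz] → [tasideduz]
Rule 3 Final Obstruent Devoicing: [tasideduz] → [tasidedus]
Rule 4 Intervocalic Lenition: [tasidedus] → [tasizezus]

[tasizezus]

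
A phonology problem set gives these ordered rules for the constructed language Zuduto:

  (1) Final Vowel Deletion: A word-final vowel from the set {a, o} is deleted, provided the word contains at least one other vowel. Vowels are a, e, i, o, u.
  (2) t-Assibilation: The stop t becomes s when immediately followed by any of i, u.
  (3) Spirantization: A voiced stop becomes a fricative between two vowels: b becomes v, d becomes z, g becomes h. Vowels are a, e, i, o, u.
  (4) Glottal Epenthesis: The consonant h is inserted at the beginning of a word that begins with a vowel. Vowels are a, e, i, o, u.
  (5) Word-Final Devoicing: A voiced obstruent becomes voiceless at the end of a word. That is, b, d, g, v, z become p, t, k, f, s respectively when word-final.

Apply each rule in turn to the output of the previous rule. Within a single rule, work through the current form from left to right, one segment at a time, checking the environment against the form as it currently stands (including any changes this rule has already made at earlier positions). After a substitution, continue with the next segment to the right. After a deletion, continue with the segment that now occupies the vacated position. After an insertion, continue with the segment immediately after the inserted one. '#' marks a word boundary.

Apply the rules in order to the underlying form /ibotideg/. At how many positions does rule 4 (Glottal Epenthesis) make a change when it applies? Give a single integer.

(1) Final Vowel Deletion: no change — [ibotideg]
(2) t-Assibilation: [ibotideg] → [ibosideg]
(3) Spirantization: [ibosideg] → [ivosizeg]
(4) Glottal Epenthesis: [ivosizeg] → [hivosizeg]
(5) Word-Final Devoicing: [hivosizeg] → [hivosizek]
Rule 4 changed 1 position(s).

1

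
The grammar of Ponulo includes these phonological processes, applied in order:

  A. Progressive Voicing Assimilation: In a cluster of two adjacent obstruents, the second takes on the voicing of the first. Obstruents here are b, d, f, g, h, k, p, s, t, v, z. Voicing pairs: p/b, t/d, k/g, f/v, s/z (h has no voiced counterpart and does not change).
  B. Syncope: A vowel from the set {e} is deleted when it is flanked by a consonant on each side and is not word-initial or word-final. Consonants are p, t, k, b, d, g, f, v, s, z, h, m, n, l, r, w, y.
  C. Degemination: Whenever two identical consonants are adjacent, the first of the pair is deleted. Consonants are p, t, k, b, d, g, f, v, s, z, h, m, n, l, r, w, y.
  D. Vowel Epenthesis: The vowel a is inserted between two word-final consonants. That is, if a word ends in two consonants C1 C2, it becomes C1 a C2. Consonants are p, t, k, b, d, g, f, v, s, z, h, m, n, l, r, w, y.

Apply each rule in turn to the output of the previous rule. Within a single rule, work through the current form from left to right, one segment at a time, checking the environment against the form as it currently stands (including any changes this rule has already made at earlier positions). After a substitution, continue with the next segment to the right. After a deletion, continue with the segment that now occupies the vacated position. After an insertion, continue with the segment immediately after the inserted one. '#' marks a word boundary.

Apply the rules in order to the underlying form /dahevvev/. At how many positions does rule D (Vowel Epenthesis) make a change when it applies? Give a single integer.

A Progressive Voicing Assimilation: no change — [dahevvev]
B Syncope: [dahevvev] → [dahvvv]
C Degemination: [dahvvv] → [dahv]
D Vowel Epenthesis: [dahv] → [dahav]
Rule D changed 1 position(s).

1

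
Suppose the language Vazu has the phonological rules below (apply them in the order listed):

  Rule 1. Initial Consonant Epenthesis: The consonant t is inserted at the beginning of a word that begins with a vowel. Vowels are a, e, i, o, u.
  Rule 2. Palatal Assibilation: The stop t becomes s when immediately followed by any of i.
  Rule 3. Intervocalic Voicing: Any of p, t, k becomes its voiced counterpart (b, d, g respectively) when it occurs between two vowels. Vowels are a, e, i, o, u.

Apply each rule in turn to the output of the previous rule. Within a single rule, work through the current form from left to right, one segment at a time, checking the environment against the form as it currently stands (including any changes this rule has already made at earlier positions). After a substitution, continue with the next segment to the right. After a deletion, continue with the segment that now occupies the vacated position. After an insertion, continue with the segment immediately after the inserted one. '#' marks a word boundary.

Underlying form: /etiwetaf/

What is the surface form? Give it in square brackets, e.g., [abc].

[tesiwedaf]

Rule 1 Initial Consonant Epenthesis: [etiwetaf] → [tetiwetaf]
Rule 2 Palatal Assibilation: [tetiwetaf] → [tesiwetaf]
Rule 3 Intervocalic Voicing: [tesiwetaf] → [tesiwedaf]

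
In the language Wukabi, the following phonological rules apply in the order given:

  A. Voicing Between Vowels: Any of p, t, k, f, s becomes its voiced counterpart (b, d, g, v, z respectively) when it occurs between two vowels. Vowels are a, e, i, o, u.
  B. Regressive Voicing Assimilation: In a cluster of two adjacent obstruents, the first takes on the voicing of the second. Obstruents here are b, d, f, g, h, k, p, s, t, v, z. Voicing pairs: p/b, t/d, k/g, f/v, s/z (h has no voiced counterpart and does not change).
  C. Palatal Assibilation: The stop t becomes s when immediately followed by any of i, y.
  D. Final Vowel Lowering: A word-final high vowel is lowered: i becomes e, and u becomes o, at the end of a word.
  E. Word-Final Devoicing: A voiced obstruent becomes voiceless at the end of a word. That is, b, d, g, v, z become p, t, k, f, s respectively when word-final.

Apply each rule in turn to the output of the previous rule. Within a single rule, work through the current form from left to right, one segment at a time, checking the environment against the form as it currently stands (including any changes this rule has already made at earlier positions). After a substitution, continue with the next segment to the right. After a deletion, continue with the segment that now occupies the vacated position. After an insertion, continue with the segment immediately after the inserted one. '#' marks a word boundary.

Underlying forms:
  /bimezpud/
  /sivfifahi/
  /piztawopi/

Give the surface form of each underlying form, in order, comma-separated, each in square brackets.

/bimezpud/:
  A Voicing Between Vowels: no change — [bimezpud]
  B Regressive Voicing Assimilation: [bimezpud] → [bimespud]
  C Palatal Assibilation: no change — [bimespud]
  D Final Vowel Lowering: no change — [bimespud]
  E Word-Final Devoicing: [bimespud] → [bimesput]
/sivfifahi/:
  A Voicing Between Vowels: [sivfifahi] → [sivfivahi]
  B Regressive Voicing Assimilation: [sivfivahi] → [siffivahi]
  C Palatal Assibilation: no change — [siffivahi]
  D Final Vowel Lowering: [siffivahi] → [siffivahe]
  E Word-Final Devoicing: no change — [siffivahe]
/piztawopi/:
  A Voicing Between Vowels: [piztawopi] → [piztawobi]
  B Regressive Voicing Assimilation: [piztawobi] → [pistawobi]
  C Palatal Assibilation: no change — [pistawobi]
  D Final Vowel Lowering: [pistawobi] → [pistawobe]
  E Word-Final Devoicing: no change — [pistawobe]

[bimesput], [siffivahe], [pistawobe]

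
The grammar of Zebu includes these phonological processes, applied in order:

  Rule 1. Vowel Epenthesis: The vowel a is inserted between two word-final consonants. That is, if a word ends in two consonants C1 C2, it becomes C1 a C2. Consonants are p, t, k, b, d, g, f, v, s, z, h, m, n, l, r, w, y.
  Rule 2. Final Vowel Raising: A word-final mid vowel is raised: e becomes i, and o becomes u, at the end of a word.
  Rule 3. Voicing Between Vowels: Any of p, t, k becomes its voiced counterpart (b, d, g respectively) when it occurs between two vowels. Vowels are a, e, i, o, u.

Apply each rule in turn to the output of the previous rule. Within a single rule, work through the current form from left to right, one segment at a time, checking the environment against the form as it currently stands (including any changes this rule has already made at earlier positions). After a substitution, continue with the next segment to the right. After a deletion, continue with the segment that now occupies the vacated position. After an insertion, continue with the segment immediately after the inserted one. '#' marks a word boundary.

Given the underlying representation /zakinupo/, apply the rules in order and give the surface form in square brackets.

Rule 1 Vowel Epenthesis: no change — [zakinupo]
Rule 2 Final Vowel Raising: [zakinupo] → [zakinupu]
Rule 3 Voicing Between Vowels: [zakinupu] → [zaginubu]

[zaginubu]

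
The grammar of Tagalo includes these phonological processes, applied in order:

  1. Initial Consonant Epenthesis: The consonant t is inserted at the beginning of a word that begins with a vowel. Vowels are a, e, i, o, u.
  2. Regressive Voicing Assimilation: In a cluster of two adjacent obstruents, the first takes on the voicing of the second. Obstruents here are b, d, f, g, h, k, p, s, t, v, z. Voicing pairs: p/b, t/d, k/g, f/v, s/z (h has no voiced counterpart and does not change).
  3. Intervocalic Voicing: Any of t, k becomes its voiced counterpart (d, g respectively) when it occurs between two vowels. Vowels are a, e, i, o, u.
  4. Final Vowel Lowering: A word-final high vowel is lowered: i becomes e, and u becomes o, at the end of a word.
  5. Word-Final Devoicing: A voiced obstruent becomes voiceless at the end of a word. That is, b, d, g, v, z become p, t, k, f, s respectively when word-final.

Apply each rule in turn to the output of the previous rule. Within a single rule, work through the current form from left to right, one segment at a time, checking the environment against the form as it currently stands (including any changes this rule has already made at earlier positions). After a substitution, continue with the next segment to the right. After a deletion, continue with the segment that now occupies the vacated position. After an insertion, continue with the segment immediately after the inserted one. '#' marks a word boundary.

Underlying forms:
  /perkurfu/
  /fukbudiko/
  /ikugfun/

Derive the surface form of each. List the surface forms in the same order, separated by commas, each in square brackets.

/perkurfu/:
  1 Initial Consonant Epenthesis: no change — [perkurfu]
  2 Regressive Voicing Assimilation: no change — [perkurfu]
  3 Intervocalic Voicing: no change — [perkurfu]
  4 Final Vowel Lowering: [perkurfu] → [perkurfo]
  5 Word-Final Devoicing: no change — [perkurfo]
/fukbudiko/:
  1 Initial Consonant Epenthesis: no change — [fukbudiko]
  2 Regressive Voicing Assimilation: [fukbudiko] → [fugbudiko]
  3 Intervocalic Voicing: [fugbudiko] → [fugbudigo]
  4 Final Vowel Lowering: no change — [fugbudigo]
  5 Word-Final Devoicing: no change — [fugbudigo]
/ikugfun/:
  1 Initial Consonant Epenthesis: [ikugfun] → [tikugfun]
  2 Regressive Voicing Assimilation: [tikugfun] → [tikukfun]
  3 Intervocalic Voicing: [tikukfun] → [tigukfun]
  4 Final Vowel Lowering: no change — [tigukfun]
  5 Word-Final Devoicing: no change — [tigukfun]

[perkurfo], [fugbudigo], [tigukfun]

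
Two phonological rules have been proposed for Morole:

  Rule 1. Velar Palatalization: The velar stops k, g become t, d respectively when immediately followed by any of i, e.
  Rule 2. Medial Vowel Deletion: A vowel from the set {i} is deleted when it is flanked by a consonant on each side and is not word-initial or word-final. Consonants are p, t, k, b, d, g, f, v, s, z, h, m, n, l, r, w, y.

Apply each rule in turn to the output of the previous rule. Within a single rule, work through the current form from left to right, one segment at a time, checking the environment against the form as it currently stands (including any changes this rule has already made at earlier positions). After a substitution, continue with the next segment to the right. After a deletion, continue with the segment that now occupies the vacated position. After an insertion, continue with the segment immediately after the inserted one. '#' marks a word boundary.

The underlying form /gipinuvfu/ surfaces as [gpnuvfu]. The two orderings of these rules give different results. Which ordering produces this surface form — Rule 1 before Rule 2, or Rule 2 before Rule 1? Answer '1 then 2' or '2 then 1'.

Order 1 then 2:
  1 Velar Palatalization: [gipinuvfu] → [dipinuvfu]
  2 Medial Vowel Deletion: [dipinuvfu] → [dpnuvfu]
  result: [dpnuvfu]
Order 2 then 1:
  2 Medial Vowel Deletion: [gipinuvfu] → [gpnuvfu]
  1 Velar Palatalization: no change — [gpnuvfu]
  result: [gpnuvfu]

2 then 1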